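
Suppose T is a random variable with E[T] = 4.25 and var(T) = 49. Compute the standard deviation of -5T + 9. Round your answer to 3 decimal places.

var(-5T + 9) = (-5)²·49 = 1225
σ(-5T + 9) = √1225 ≈ 35.000

35.000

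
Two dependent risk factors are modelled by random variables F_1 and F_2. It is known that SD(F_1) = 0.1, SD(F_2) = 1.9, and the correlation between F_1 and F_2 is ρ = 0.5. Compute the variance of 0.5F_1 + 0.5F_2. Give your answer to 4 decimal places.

V(F_1) = (0.1)² = 0.01;  V(F_2) = (1.9)² = 3.61
cov(F_1,F_2) = ρ·SD(F_1)·SD(F_2) = 0.5·0.1·1.9 = 0.095
V(0.5F_1 + 0.5F_2) = (0.5)²·V(F_1) + (0.5)²·V(F_2) + 2·(0.5)·(0.5)·cov(F_1,F_2)
= 0.25·0.01 + 0.25·3.61 + 0.5·0.095 = 0.9525

0.9525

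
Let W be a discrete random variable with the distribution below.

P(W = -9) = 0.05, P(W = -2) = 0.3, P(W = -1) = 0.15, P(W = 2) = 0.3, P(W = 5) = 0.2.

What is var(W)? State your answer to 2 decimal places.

11.44

E[W] = (-9)(0.05) + (-2)(0.3) + (-1)(0.15) + (2)(0.3) + (5)(0.2) = 0.4
E[W²] = (-9)²(0.05) + (-2)²(0.3) + (-1)²(0.15) + (2)²(0.3) + (5)²(0.2) = 11.6
var(W) = E[W²] − (E[W])² = 11.6 − (0.4)² = 11.44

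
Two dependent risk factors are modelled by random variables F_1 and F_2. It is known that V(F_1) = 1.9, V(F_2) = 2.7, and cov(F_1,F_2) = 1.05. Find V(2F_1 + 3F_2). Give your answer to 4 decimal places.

44.5000

V(2F_1 + 3F_2) = (2)²·V(F_1) + (3)²·V(F_2) + 2·(2)·(3)·cov(F_1,F_2)
= 4·1.9 + 9·2.7 + 12·1.05 = 44.5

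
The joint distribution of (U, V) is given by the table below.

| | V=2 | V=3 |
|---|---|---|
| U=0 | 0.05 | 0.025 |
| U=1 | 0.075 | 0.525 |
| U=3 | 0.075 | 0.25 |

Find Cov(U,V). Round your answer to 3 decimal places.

E[U] = 1.575,  E[V] = 2.8
E[UV] = 4.425
Cov(U,V) = E[UV] − E[U]E[V] = 4.425 − (1.575)(2.8) = 0.015

0.015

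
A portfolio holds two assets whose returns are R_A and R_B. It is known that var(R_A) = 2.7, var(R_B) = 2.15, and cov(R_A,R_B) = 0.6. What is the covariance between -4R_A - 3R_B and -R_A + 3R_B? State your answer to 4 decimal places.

cov(-4R_A - 3R_B, -R_A + 3R_B) = (-4)(-1)var(R_A) + (-3)(3)var(R_B) + [(-4)(3) + (-3)(-1)]cov(R_A,R_B)
= 4·2.7 + -9·2.15 + -9·0.6 = -13.95

-13.9500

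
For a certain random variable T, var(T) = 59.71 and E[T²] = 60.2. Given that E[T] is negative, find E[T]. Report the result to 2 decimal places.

(E[T])² = E[T²] − var(T) = 60.2 − 59.71 = 0.49
E[T] = −√0.49 = -0.7

-0.70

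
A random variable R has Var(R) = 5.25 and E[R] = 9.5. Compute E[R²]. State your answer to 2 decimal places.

E[R²] = Var(R) + (E[R])² = 5.25 + (9.5)² = 95.5

95.50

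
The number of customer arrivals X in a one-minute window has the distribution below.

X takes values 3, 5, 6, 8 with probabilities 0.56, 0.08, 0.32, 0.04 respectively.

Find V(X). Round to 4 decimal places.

2.4576

E[X] = (3)(0.56) + (5)(0.08) + (6)(0.32) + (8)(0.04) = 4.32
E[X²] = (3)²(0.56) + (5)²(0.08) + (6)²(0.32) + (8)²(0.04) = 21.12
V(X) = E[X²] − (E[X])² = 21.12 − (4.32)² = 2.4576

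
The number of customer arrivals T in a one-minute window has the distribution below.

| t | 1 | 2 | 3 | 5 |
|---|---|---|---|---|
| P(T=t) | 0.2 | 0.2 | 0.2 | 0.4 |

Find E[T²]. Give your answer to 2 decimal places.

12.80

E[T²] = (1)²(0.2) + (2)²(0.2) + (3)²(0.2) + (5)²(0.4) = 12.8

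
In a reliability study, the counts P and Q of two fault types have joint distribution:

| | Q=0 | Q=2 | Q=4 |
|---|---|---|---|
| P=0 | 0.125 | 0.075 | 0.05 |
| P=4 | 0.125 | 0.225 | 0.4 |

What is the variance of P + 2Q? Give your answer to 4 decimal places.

17.5600

E[P] = 3,  E[Q] = 2.4,  E[PQ] = 8.2
var(P) = 12 − (3)² = 3;  var(Q) = 8.4 − (2.4)² = 2.64
Cov(P,Q) = 8.2 − (3)(2.4) = 1
var(P + 2Q) = (1)²·3 + (2)²·2.64 + 2·(1)·(2)·1 = 17.56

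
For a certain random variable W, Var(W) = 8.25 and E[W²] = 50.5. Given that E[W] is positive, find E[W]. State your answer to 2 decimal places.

(E[W])² = E[W²] − Var(W) = 50.5 − 8.25 = 42.25
E[W] = √42.25 = 6.5

6.50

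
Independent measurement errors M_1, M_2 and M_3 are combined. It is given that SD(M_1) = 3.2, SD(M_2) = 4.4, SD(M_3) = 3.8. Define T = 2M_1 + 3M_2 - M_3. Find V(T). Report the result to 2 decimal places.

229.64

V(M_1) = 10.24, V(M_2) = 19.36, V(M_3) = 14.44
By independence, V(T) = (2)²V(M_1) + (3)²V(M_2) + (-1)²V(M_3)
= (2)²·10.24 + (3)²·19.36 + (-1)²·14.44 = 229.64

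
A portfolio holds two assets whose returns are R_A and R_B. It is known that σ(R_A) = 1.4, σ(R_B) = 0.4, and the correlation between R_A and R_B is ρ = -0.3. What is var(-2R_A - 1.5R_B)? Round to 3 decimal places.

var(R_A) = (1.4)² = 1.96;  var(R_B) = (0.4)² = 0.16
cov(R_A,R_B) = ρ·σ(R_A)·σ(R_B) = -0.3·1.4·0.4 = -0.168
var(-2R_A - 1.5R_B) = (-2)²·var(R_A) + (-1.5)²·var(R_B) + 2·(-2)·(-1.5)·cov(R_A,R_B)
= 4·1.96 + 2.25·0.16 + 6·-0.168 = 7.192

7.192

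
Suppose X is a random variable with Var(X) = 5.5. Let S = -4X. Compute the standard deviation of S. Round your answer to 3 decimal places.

9.381

Var(-4X) = (-4)²·5.5 = 88
σ(S) = √88 ≈ 9.381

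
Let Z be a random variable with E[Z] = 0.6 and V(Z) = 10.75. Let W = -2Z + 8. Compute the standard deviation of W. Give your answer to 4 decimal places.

V(-2Z + 8) = (-2)²·10.75 = 43
SD(W) = √43 ≈ 6.5574

6.5574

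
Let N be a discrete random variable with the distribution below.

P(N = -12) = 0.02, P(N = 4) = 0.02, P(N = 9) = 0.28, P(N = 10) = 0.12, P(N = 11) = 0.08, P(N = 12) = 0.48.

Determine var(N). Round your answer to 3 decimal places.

E[N] = (-12)(0.02) + (4)(0.02) + (9)(0.28) + (10)(0.12) + (11)(0.08) + (12)(0.48) = 10.2
E[N²] = (-12)²(0.02) + (4)²(0.02) + (9)²(0.28) + (10)²(0.12) + (11)²(0.08) + (12)²(0.48) = 116.68
var(N) = E[N²] − (E[N])² = 116.68 − (10.2)² = 12.64

12.640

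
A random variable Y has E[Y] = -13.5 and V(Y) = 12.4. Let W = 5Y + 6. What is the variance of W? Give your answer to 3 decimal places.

310.000

V(5Y + 6) = (5)²·V(Y) = 25·12.4 = 310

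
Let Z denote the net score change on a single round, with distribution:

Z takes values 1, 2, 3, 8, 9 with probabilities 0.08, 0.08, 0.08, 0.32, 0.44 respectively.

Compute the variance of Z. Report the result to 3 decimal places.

E[Z] = (1)(0.08) + (2)(0.08) + (3)(0.08) + (8)(0.32) + (9)(0.44) = 7
E[Z²] = (1)²(0.08) + (2)²(0.08) + (3)²(0.08) + (8)²(0.32) + (9)²(0.44) = 57.24
var(Z) = E[Z²] − (E[Z])² = 57.24 − (7)² = 8.24

8.240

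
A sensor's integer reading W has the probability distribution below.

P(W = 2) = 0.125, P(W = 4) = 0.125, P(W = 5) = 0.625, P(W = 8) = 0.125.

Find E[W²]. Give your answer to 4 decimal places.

26.1250

E[W²] = (2)²(0.125) + (4)²(0.125) + (5)²(0.625) + (8)²(0.125) = 26.125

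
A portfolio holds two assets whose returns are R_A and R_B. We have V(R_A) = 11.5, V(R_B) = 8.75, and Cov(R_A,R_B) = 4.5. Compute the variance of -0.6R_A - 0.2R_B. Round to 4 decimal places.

5.5700

V(-0.6R_A - 0.2R_B) = (-0.6)²·V(R_A) + (-0.2)²·V(R_B) + 2·(-0.6)·(-0.2)·Cov(R_A,R_B)
= 0.36·11.5 + 0.04·8.75 + 0.24·4.5 = 5.57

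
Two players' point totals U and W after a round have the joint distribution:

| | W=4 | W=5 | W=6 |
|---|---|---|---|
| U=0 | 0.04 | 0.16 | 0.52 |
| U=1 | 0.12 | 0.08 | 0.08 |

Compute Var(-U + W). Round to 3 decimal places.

E[U] = 0.28,  E[W] = 5.44,  E[UW] = 1.36
Var(U) = 0.28 − (0.28)² = 0.2016;  Var(W) = 30.16 − (5.44)² = 0.5664
cov(U,W) = 1.36 − (0.28)(5.44) = -0.1632
Var(-U + W) = (-1)²·0.2016 + (1)²·0.5664 + 2·(-1)·(1)·-0.1632 = 1.0944

1.094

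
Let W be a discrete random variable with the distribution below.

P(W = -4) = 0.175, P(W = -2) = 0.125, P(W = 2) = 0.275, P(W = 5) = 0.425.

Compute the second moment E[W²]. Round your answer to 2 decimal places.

E[W²] = (-4)²(0.175) + (-2)²(0.125) + (2)²(0.275) + (5)²(0.425) = 15.025

15.03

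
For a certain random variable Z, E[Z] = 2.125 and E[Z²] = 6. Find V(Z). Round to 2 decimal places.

1.48

V(Z) = 6 − (2.125)² = 1.484375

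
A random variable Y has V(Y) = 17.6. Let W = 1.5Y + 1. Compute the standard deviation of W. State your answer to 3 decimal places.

V(1.5Y + 1) = (1.5)²·17.6 = 39.6
sd(W) = √39.6 ≈ 6.293

6.293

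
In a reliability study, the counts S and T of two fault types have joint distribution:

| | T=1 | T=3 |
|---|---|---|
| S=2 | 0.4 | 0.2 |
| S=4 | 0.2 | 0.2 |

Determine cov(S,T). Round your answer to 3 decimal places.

0.160

E[S] = 2.8,  E[T] = 1.8
E[ST] = 5.2
cov(S,T) = E[ST] − E[S]E[T] = 5.2 − (2.8)(1.8) = 0.16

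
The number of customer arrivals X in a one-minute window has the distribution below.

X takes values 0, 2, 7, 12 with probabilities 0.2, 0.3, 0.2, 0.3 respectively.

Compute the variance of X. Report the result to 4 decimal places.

22.8400

E[X] = (0)(0.2) + (2)(0.3) + (7)(0.2) + (12)(0.3) = 5.6
E[X²] = (0)²(0.2) + (2)²(0.3) + (7)²(0.2) + (12)²(0.3) = 54.2
V(X) = E[X²] − (E[X])² = 54.2 − (5.6)² = 22.84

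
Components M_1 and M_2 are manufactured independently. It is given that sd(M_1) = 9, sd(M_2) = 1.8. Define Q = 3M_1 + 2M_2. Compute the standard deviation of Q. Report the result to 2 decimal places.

var(M_1) = 81, var(M_2) = 3.24
By independence, var(Q) = (3)²var(M_1) + (2)²var(M_2)
= (3)²·81 + (2)²·3.24 = 741.96
sd(Q) = √741.96 ≈ 27.24

27.24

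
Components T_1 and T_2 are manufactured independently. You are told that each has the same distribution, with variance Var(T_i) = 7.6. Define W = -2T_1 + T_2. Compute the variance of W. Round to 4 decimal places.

By independence, Var(W) = (-2)²Var(T_1) + (1)²Var(T_2)
= (-2)²·7.6 + (1)²·7.6 = 38

38.0000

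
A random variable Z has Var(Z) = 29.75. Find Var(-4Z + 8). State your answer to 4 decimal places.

Var(-4Z + 8) = (-4)²·Var(Z) = 16·29.75 = 476

476.0000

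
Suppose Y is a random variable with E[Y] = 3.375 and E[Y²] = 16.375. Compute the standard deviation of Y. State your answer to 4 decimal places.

2.2326

Var(Y) = 16.375 − (3.375)² = 4.984375
SD(Y) = √4.984375 ≈ 2.2326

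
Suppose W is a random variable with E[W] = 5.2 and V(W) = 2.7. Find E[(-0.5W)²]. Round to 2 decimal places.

E[-0.5W] = -0.5·5.2 = -2.6
V(-0.5W) = (-0.5)²·2.7 = 0.675
E[(-0.5W)²] = V((-0.5W)) + (E[(-0.5W)])² = 0.675 + (-2.6)² = 7.435

7.44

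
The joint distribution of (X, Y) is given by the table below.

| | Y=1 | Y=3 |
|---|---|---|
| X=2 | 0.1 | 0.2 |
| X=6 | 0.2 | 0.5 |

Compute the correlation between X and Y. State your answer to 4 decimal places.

0.0476

E[X] = 4.8,  E[Y] = 2.4
E[XY] = 11.6
Cov(X,Y) = E[XY] − E[X]E[Y] = 11.6 − (4.8)(2.4) = 0.08
var(X) = 3.36,  var(Y) = 0.84
ρ = 0.08 / √(3.36·0.84) ≈ 0.0476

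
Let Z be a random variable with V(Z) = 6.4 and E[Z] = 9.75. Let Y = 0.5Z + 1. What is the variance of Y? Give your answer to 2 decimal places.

V(0.5Z + 1) = (0.5)²·V(Z) = 0.25·6.4 = 1.6

1.60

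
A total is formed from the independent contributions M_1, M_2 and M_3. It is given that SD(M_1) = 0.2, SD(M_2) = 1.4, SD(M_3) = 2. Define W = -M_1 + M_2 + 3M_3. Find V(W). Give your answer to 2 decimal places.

38.00

V(M_1) = 0.04, V(M_2) = 1.96, V(M_3) = 4
By independence, V(W) = (-1)²V(M_1) + (1)²V(M_2) + (3)²V(M_3)
= (-1)²·0.04 + (1)²·1.96 + (3)²·4 = 38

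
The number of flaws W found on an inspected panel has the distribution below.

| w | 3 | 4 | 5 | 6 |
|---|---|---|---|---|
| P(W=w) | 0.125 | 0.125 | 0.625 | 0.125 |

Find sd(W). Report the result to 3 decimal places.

0.829

E[W] = (3)(0.125) + (4)(0.125) + (5)(0.625) + (6)(0.125) = 4.75
E[W²] = (3)²(0.125) + (4)²(0.125) + (5)²(0.625) + (6)²(0.125) = 23.25
var(W) = E[W²] − (E[W])² = 23.25 − (4.75)² = 0.6875
sd(W) = √0.6875 ≈ 0.829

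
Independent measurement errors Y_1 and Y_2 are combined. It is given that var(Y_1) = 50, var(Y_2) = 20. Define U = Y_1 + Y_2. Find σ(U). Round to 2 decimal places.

By independence, var(U) = (1)²var(Y_1) + (1)²var(Y_2)
= (1)²·50 + (1)²·20 = 70
σ(U) = √70 ≈ 8.37

8.37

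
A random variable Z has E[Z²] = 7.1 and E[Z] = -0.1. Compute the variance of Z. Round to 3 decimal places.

Var(Z) = 7.1 − (-0.1)² = 7.09

7.090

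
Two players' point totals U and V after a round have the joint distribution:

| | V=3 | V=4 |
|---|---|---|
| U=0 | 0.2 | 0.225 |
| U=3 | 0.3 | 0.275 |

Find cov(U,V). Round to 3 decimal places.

E[U] = 1.725,  E[V] = 3.5
E[UV] = 6
cov(U,V) = E[UV] − E[U]E[V] = 6 − (1.725)(3.5) = -0.0375

-0.038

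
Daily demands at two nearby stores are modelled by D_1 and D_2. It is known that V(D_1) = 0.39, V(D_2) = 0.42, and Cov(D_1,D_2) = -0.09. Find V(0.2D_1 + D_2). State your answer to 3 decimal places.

V(0.2D_1 + D_2) = (0.2)²·V(D_1) + (1)²·V(D_2) + 2·(0.2)·(1)·Cov(D_1,D_2)
= 0.04·0.39 + 1·0.42 + 0.4·-0.09 = 0.3996

0.400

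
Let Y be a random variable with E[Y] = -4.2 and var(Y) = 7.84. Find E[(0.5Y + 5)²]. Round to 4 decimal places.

E[0.5Y + 5] = 0.5·-4.2 + 5 = 2.9
var(0.5Y + 5) = (0.5)²·7.84 = 1.96
E[(0.5Y + 5)²] = var((0.5Y + 5)) + (E[(0.5Y + 5)])² = 1.96 + (2.9)² = 10.37

10.3700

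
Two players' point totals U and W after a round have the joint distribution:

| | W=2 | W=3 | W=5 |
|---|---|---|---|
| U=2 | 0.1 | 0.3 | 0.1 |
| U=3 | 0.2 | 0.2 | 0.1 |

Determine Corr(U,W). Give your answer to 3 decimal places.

E[U] = 2.5,  E[W] = 3.1
E[UW] = 7.7
Cov(U,W) = E[UW] − E[U]E[W] = 7.7 − (2.5)(3.1) = -0.05
V(U) = 0.25,  V(W) = 1.09
ρ = -0.05 / √(0.25·1.09) ≈ -0.096

-0.096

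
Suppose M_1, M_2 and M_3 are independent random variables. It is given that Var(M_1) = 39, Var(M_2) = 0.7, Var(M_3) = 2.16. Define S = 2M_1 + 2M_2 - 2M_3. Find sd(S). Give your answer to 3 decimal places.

12.940

By independence, Var(S) = (2)²Var(M_1) + (2)²Var(M_2) + (-2)²Var(M_3)
= (2)²·39 + (2)²·0.7 + (-2)²·2.16 = 167.44
sd(S) = √167.44 ≈ 12.940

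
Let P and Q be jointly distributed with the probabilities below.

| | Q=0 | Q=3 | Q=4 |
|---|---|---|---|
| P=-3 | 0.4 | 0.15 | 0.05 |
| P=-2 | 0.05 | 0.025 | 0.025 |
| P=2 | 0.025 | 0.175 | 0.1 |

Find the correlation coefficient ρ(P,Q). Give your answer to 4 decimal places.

0.5243

E[P] = -1.4,  E[Q] = 1.75
E[PQ] = -0.45
Cov(P,Q) = E[PQ] − E[P]E[Q] = -0.45 − (-1.4)(1.75) = 2
V(P) = 5.04,  V(Q) = 2.8875
ρ = 2 / √(5.04·2.8875) ≈ 0.5243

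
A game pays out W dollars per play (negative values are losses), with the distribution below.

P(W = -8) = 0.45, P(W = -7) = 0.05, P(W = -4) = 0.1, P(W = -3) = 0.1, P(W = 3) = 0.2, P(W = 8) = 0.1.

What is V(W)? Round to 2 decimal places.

E[W] = (-8)(0.45) + (-7)(0.05) + (-4)(0.1) + (-3)(0.1) + (3)(0.2) + (8)(0.1) = -3.25
E[W²] = (-8)²(0.45) + (-7)²(0.05) + (-4)²(0.1) + (-3)²(0.1) + (3)²(0.2) + (8)²(0.1) = 41.95
V(W) = E[W²] − (E[W])² = 41.95 − (-3.25)² = 31.3875

31.39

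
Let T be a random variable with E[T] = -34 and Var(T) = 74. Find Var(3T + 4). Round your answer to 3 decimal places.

Var(3T + 4) = (3)²·Var(T) = 9·74 = 666

666.000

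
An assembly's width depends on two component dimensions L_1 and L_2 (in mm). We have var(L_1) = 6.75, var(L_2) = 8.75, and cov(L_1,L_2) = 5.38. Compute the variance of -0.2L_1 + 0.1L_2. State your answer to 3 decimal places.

0.142

var(-0.2L_1 + 0.1L_2) = (-0.2)²·var(L_1) + (0.1)²·var(L_2) + 2·(-0.2)·(0.1)·cov(L_1,L_2)
= 0.04·6.75 + 0.01·8.75 + -0.04·5.38 = 0.1423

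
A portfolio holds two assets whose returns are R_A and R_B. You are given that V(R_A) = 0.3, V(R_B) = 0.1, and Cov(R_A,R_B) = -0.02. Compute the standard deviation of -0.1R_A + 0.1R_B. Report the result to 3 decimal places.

V(-0.1R_A + 0.1R_B) = (-0.1)²·V(R_A) + (0.1)²·V(R_B) + 2·(-0.1)·(0.1)·Cov(R_A,R_B)
= 0.01·0.3 + 0.01·0.1 + -0.02·-0.02 = 0.0044
σ(-0.1R_A + 0.1R_B) = √0.0044 ≈ 0.066

0.066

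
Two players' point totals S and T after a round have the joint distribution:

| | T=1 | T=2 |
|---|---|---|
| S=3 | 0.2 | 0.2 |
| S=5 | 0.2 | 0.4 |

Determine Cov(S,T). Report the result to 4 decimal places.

E[S] = 4.2,  E[T] = 1.6
E[ST] = 6.8
Cov(S,T) = E[ST] − E[S]E[T] = 6.8 − (4.2)(1.6) = 0.08

0.0800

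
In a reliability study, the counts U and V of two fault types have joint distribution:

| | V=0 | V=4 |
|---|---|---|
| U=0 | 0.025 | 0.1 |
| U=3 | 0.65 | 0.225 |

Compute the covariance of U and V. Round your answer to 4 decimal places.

E[U] = 2.625,  E[V] = 1.3
E[UV] = 2.7
cov(U,V) = E[UV] − E[U]E[V] = 2.7 − (2.625)(1.3) = -0.7125

-0.7125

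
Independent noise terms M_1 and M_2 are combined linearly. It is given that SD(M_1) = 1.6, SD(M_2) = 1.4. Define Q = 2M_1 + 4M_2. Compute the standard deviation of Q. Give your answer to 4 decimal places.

var(M_1) = 2.56, var(M_2) = 1.96
By independence, var(Q) = (2)²var(M_1) + (4)²var(M_2)
= (2)²·2.56 + (4)²·1.96 = 41.6
SD(Q) = √41.6 ≈ 6.4498

6.4498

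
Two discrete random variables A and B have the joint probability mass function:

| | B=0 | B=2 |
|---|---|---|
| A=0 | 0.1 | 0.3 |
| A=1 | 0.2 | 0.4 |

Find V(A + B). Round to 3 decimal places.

1.000

E[A] = 0.6,  E[B] = 1.4,  E[AB] = 0.8
V(A) = 0.6 − (0.6)² = 0.24;  V(B) = 2.8 − (1.4)² = 0.84
Cov(A,B) = 0.8 − (0.6)(1.4) = -0.04
V(A + B) = (1)²·0.24 + (1)²·0.84 + 2·(1)·(1)·-0.04 = 1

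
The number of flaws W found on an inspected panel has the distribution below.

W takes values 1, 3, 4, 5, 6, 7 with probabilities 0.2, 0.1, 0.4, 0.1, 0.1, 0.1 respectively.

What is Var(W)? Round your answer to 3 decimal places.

E[W] = (1)(0.2) + (3)(0.1) + (4)(0.4) + (5)(0.1) + (6)(0.1) + (7)(0.1) = 3.9
E[W²] = (1)²(0.2) + (3)²(0.1) + (4)²(0.4) + (5)²(0.1) + (6)²(0.1) + (7)²(0.1) = 18.5
Var(W) = E[W²] − (E[W])² = 18.5 − (3.9)² = 3.29

3.290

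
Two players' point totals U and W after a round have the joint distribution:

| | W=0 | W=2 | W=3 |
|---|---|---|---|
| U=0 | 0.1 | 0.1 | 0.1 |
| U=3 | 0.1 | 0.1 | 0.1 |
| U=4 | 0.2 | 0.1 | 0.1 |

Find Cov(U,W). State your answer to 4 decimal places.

-0.2500

E[U] = 2.5,  E[W] = 1.5
E[UW] = 3.5
Cov(U,W) = E[UW] − E[U]E[W] = 3.5 − (2.5)(1.5) = -0.25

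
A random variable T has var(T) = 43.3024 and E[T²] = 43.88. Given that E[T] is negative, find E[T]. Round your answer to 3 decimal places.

-0.760

(E[T])² = E[T²] − var(T) = 43.88 − 43.3024 = 0.5776
E[T] = −√0.5776 = -0.76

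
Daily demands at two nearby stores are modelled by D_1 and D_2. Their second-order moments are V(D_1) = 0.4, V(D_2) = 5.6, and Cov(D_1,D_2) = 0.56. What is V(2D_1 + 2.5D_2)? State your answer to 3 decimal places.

V(2D_1 + 2.5D_2) = (2)²·V(D_1) + (2.5)²·V(D_2) + 2·(2)·(2.5)·Cov(D_1,D_2)
= 4·0.4 + 6.25·5.6 + 10·0.56 = 42.2

42.200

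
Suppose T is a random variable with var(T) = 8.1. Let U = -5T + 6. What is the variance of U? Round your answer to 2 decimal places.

202.50

var(-5T + 6) = (-5)²·var(T) = 25·8.1 = 202.5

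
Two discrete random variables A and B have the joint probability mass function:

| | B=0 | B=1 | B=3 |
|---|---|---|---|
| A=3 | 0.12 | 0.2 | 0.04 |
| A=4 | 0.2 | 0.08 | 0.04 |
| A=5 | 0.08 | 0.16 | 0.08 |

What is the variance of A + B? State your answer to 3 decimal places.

1.946

E[A] = 3.96,  E[B] = 0.92,  E[AB] = 3.76
V(A) = 16.36 − (3.96)² = 0.6784;  V(B) = 1.88 − (0.92)² = 1.0336
Cov(A,B) = 3.76 − (3.96)(0.92) = 0.1168
V(A + B) = (1)²·0.6784 + (1)²·1.0336 + 2·(1)·(1)·0.1168 = 1.9456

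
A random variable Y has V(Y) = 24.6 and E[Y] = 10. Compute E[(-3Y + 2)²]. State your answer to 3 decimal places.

1005.400

E[-3Y + 2] = -3·10 + 2 = -28
V(-3Y + 2) = (-3)²·24.6 = 221.4
E[(-3Y + 2)²] = V((-3Y + 2)) + (E[(-3Y + 2)])² = 221.4 + (-28)² = 1005.4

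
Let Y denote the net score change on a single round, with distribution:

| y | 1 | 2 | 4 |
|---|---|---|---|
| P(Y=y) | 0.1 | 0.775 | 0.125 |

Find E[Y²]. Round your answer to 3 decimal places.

E[Y²] = (1)²(0.1) + (2)²(0.775) + (4)²(0.125) = 5.2

5.200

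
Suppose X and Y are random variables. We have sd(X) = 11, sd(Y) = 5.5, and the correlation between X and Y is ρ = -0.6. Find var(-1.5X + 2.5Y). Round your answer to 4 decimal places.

733.5625

var(X) = (11)² = 121;  var(Y) = (5.5)² = 30.25
cov(X,Y) = ρ·sd(X)·sd(Y) = -0.6·11·5.5 = -36.3
var(-1.5X + 2.5Y) = (-1.5)²·var(X) + (2.5)²·var(Y) + 2·(-1.5)·(2.5)·cov(X,Y)
= 2.25·121 + 6.25·30.25 + -7.5·-36.3 = 733.5625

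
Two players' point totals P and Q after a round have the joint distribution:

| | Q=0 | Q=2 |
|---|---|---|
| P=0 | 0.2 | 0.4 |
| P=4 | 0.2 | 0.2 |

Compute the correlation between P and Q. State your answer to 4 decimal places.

E[P] = 1.6,  E[Q] = 1.2
E[PQ] = 1.6
Cov(P,Q) = E[PQ] − E[P]E[Q] = 1.6 − (1.6)(1.2) = -0.32
var(P) = 3.84,  var(Q) = 0.96
ρ = -0.32 / √(3.84·0.96) ≈ -0.1667

-0.1667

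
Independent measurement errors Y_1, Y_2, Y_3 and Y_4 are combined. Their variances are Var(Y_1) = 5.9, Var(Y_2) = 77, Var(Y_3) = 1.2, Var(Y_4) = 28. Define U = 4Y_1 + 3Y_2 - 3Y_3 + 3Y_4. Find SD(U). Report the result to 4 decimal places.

By independence, Var(U) = (4)²Var(Y_1) + (3)²Var(Y_2) + (-3)²Var(Y_3) + (3)²Var(Y_4)
= (4)²·5.9 + (3)²·77 + (-3)²·1.2 + (3)²·28 = 1050.2
SD(U) = √1050.2 ≈ 32.4068

32.4068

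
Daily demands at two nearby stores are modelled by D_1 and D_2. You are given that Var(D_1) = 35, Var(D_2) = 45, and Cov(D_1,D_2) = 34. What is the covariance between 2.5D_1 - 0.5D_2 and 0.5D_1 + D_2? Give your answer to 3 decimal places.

Cov(2.5D_1 - 0.5D_2, 0.5D_1 + D_2) = (2.5)(0.5)Var(D_1) + (-0.5)(1)Var(D_2) + [(2.5)(1) + (-0.5)(0.5)]Cov(D_1,D_2)
= 1.25·35 + -0.5·45 + 2.25·34 = 97.75

97.750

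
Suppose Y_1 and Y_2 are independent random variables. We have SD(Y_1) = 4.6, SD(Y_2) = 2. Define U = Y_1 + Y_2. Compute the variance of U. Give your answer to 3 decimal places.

25.160

var(Y_1) = 21.16, var(Y_2) = 4
By independence, var(U) = (1)²var(Y_1) + (1)²var(Y_2)
= (1)²·21.16 + (1)²·4 = 25.16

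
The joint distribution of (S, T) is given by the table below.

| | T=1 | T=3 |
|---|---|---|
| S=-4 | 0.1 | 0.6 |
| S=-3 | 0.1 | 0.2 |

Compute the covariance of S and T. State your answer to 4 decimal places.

-0.0800

E[S] = -3.7,  E[T] = 2.6
E[ST] = -9.7
Cov(S,T) = E[ST] − E[S]E[T] = -9.7 − (-3.7)(2.6) = -0.08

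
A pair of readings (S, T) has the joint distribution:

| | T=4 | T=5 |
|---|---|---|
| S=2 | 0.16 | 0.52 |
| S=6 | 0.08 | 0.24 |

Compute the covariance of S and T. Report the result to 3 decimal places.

E[S] = 3.28,  E[T] = 4.76
E[ST] = 15.6
Cov(S,T) = E[ST] − E[S]E[T] = 15.6 − (3.28)(4.76) = -0.0128

-0.013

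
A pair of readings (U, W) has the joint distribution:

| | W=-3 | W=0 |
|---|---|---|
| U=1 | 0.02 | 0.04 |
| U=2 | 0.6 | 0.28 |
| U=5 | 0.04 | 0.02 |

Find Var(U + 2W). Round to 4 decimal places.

E[U] = 2.12,  E[W] = -1.98,  E[UW] = -4.26
Var(U) = 5.08 − (2.12)² = 0.5856;  Var(W) = 5.94 − (-1.98)² = 2.0196
Cov(U,W) = -4.26 − (2.12)(-1.98) = -0.0624
Var(U + 2W) = (1)²·0.5856 + (2)²·2.0196 + 2·(1)·(2)·-0.0624 = 8.4144

8.4144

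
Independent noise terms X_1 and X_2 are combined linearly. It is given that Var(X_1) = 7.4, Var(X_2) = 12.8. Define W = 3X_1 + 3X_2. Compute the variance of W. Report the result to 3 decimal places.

By independence, Var(W) = (3)²Var(X_1) + (3)²Var(X_2)
= (3)²·7.4 + (3)²·12.8 = 181.8

181.800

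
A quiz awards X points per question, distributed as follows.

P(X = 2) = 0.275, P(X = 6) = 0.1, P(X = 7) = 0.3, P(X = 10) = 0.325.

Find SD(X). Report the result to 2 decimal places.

3.11

E[X] = (2)(0.275) + (6)(0.1) + (7)(0.3) + (10)(0.325) = 6.5
E[X²] = (2)²(0.275) + (6)²(0.1) + (7)²(0.3) + (10)²(0.325) = 51.9
V(X) = E[X²] − (E[X])² = 51.9 − (6.5)² = 9.65
SD(X) = √9.65 ≈ 3.11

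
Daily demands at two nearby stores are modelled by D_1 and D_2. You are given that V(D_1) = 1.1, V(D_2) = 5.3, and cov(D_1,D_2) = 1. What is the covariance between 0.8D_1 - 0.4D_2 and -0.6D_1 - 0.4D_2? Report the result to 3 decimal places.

cov(0.8D_1 - 0.4D_2, -0.6D_1 - 0.4D_2) = (0.8)(-0.6)V(D_1) + (-0.4)(-0.4)V(D_2) + [(0.8)(-0.4) + (-0.4)(-0.6)]cov(D_1,D_2)
= -0.48·1.1 + 0.16·5.3 + -0.08·1 = 0.24

0.240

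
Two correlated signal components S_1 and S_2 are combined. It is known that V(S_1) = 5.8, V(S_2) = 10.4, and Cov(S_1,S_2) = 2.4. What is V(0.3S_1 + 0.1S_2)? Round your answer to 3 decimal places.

V(0.3S_1 + 0.1S_2) = (0.3)²·V(S_1) + (0.1)²·V(S_2) + 2·(0.3)·(0.1)·Cov(S_1,S_2)
= 0.09·5.8 + 0.01·10.4 + 0.06·2.4 = 0.77

0.770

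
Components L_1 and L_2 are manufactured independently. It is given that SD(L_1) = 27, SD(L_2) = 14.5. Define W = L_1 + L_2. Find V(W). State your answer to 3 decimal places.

V(L_1) = 729, V(L_2) = 210.25
By independence, V(W) = (1)²V(L_1) + (1)²V(L_2)
= (1)²·729 + (1)²·210.25 = 939.25

939.250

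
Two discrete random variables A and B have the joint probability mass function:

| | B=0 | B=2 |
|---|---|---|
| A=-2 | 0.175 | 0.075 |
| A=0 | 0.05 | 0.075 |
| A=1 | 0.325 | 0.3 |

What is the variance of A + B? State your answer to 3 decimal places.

2.974

E[A] = 0.125,  E[B] = 0.9,  E[AB] = 0.3
Var(A) = 1.625 − (0.125)² = 1.609375;  Var(B) = 1.8 − (0.9)² = 0.99
cov(A,B) = 0.3 − (0.125)(0.9) = 0.1875
Var(A + B) = (1)²·1.609375 + (1)²·0.99 + 2·(1)·(1)·0.1875 = 2.974375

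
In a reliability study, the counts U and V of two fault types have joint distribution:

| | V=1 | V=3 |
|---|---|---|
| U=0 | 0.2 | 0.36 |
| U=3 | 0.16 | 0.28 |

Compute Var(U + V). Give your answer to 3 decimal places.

3.120

E[U] = 1.32,  E[V] = 2.28,  E[UV] = 3
Var(U) = 3.96 − (1.32)² = 2.2176;  Var(V) = 6.12 − (2.28)² = 0.9216
Cov(U,V) = 3 − (1.32)(2.28) = -0.0096
Var(U + V) = (1)²·2.2176 + (1)²·0.9216 + 2·(1)·(1)·-0.0096 = 3.12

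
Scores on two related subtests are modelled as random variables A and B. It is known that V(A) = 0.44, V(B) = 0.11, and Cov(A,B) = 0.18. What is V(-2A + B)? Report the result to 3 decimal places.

V(-2A + B) = (-2)²·V(A) + (1)²·V(B) + 2·(-2)·(1)·Cov(A,B)
= 4·0.44 + 1·0.11 + -4·0.18 = 1.15

1.150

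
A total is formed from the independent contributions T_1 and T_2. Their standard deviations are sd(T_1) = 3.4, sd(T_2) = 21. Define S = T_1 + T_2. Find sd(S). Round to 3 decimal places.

21.273

Var(T_1) = 11.56, Var(T_2) = 441
By independence, Var(S) = (1)²Var(T_1) + (1)²Var(T_2)
= (1)²·11.56 + (1)²·441 = 452.56
sd(S) = √452.56 ≈ 21.273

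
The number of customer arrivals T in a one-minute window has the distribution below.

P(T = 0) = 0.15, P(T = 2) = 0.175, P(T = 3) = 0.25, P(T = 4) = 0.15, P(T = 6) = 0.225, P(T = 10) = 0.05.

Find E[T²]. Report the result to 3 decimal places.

18.450

E[T²] = (0)²(0.15) + (2)²(0.175) + (3)²(0.25) + (4)²(0.15) + (6)²(0.225) + (10)²(0.05) = 18.45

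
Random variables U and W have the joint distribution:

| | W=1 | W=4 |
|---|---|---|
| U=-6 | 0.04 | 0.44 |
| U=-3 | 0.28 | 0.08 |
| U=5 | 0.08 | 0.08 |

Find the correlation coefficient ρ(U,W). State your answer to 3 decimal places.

E[U] = -3.16,  E[W] = 2.8
E[UW] = -10.6
Cov(U,W) = E[UW] − E[U]E[W] = -10.6 − (-3.16)(2.8) = -1.752
Var(U) = 14.5344,  Var(W) = 2.16
ρ = -1.752 / √(14.5344·2.16) ≈ -0.313

-0.313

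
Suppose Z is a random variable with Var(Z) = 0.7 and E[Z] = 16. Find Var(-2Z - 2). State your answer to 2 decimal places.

Var(-2Z - 2) = (-2)²·Var(Z) = 4·0.7 = 2.8

2.80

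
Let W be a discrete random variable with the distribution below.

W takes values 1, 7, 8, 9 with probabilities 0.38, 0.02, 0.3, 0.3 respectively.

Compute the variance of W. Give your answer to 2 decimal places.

13.28

E[W] = (1)(0.38) + (7)(0.02) + (8)(0.3) + (9)(0.3) = 5.62
E[W²] = (1)²(0.38) + (7)²(0.02) + (8)²(0.3) + (9)²(0.3) = 44.86
Var(W) = E[W²] − (E[W])² = 44.86 − (5.62)² = 13.2756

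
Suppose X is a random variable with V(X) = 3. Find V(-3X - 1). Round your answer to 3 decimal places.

27.000

V(-3X - 1) = (-3)²·V(X) = 9·3 = 27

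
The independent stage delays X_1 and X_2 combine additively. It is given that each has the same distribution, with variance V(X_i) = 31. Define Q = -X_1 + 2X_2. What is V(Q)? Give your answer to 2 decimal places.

155.00

By independence, V(Q) = (-1)²V(X_1) + (2)²V(X_2)
= (-1)²·31 + (2)²·31 = 155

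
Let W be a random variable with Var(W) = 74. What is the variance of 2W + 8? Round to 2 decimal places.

Var(2W + 8) = (2)²·Var(W) = 4·74 = 296

296.00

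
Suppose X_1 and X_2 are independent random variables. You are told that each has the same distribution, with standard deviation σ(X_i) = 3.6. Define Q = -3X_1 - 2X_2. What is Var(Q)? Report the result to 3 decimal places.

Var(X_i) = (3.6)² = 12.96
By independence, Var(Q) = (-3)²Var(X_1) + (-2)²Var(X_2)
= (-3)²·12.96 + (-2)²·12.96 = 168.48

168.480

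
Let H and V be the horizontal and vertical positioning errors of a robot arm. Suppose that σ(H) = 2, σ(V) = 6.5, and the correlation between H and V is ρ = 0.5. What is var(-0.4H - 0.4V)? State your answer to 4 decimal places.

var(H) = (2)² = 4;  var(V) = (6.5)² = 42.25
Cov(H,V) = ρ·σ(H)·σ(V) = 0.5·2·6.5 = 6.5
var(-0.4H - 0.4V) = (-0.4)²·var(H) + (-0.4)²·var(V) + 2·(-0.4)·(-0.4)·Cov(H,V)
= 0.16·4 + 0.16·42.25 + 0.32·6.5 = 9.48

9.4800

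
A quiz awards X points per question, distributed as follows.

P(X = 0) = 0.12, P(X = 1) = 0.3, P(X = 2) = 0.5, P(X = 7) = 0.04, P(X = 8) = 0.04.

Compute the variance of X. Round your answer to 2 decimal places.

E[X] = (0)(0.12) + (1)(0.3) + (2)(0.5) + (7)(0.04) + (8)(0.04) = 1.9
E[X²] = (0)²(0.12) + (1)²(0.3) + (2)²(0.5) + (7)²(0.04) + (8)²(0.04) = 6.82
Var(X) = E[X²] − (E[X])² = 6.82 − (1.9)² = 3.21

3.21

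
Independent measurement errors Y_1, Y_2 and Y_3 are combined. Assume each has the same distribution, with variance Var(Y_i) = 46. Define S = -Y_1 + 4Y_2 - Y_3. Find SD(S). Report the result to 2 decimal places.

By independence, Var(S) = (-1)²Var(Y_1) + (4)²Var(Y_2) + (-1)²Var(Y_3)
= (-1)²·46 + (4)²·46 + (-1)²·46 = 828
SD(S) = √828 ≈ 28.77

28.77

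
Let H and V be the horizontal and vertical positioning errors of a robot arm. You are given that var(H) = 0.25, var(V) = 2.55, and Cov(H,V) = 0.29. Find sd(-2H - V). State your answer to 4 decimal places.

var(-2H - V) = (-2)²·var(H) + (-1)²·var(V) + 2·(-2)·(-1)·Cov(H,V)
= 4·0.25 + 1·2.55 + 4·0.29 = 4.71
sd(-2H - V) = √4.71 ≈ 2.1703

2.1703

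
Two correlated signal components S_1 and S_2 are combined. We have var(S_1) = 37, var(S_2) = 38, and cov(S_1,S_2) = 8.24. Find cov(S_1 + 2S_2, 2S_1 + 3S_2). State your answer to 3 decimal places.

359.680

cov(S_1 + 2S_2, 2S_1 + 3S_2) = (1)(2)var(S_1) + (2)(3)var(S_2) + [(1)(3) + (2)(2)]cov(S_1,S_2)
= 2·37 + 6·38 + 7·8.24 = 359.68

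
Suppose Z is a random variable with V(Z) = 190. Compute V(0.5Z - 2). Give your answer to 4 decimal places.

V(0.5Z - 2) = (0.5)²·V(Z) = 0.25·190 = 47.5

47.5000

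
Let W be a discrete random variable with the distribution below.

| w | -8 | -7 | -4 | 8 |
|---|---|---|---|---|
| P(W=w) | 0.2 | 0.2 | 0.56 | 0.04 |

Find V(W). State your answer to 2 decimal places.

9.91

E[W] = (-8)(0.2) + (-7)(0.2) + (-4)(0.56) + (8)(0.04) = -4.92
E[W²] = (-8)²(0.2) + (-7)²(0.2) + (-4)²(0.56) + (8)²(0.04) = 34.12
V(W) = E[W²] − (E[W])² = 34.12 − (-4.92)² = 9.9136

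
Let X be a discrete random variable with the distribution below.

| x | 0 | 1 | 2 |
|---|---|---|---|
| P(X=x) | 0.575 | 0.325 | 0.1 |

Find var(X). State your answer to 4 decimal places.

0.4494

E[X] = (0)(0.575) + (1)(0.325) + (2)(0.1) = 0.525
E[X²] = (0)²(0.575) + (1)²(0.325) + (2)²(0.1) = 0.725
var(X) = E[X²] − (E[X])² = 0.725 − (0.525)² = 0.449375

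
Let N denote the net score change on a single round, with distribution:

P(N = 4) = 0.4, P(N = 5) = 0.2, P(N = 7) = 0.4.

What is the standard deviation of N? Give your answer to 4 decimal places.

E[N] = (4)(0.4) + (5)(0.2) + (7)(0.4) = 5.4
E[N²] = (4)²(0.4) + (5)²(0.2) + (7)²(0.4) = 31
Var(N) = E[N²] − (E[N])² = 31 − (5.4)² = 1.84
sd(N) = √1.84 ≈ 1.3565

1.3565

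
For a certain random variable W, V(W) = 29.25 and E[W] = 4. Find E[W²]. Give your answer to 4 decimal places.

45.2500

E[W²] = V(W) + (E[W])² = 29.25 + (4)² = 45.25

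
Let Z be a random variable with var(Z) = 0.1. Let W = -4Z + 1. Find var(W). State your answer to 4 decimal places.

var(-4Z + 1) = (-4)²·var(Z) = 16·0.1 = 1.6

1.6000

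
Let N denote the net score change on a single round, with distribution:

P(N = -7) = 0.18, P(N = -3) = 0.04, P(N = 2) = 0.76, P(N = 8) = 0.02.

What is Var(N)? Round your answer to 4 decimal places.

E[N] = (-7)(0.18) + (-3)(0.04) + (2)(0.76) + (8)(0.02) = 0.3
E[N²] = (-7)²(0.18) + (-3)²(0.04) + (2)²(0.76) + (8)²(0.02) = 13.5
Var(N) = E[N²] − (E[N])² = 13.5 − (0.3)² = 13.41

13.4100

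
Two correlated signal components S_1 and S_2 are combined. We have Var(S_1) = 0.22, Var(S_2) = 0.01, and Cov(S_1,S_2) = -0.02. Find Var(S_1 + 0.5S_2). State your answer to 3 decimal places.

0.203

Var(S_1 + 0.5S_2) = (1)²·Var(S_1) + (0.5)²·Var(S_2) + 2·(1)·(0.5)·Cov(S_1,S_2)
= 1·0.22 + 0.25·0.01 + 1·-0.02 = 0.2025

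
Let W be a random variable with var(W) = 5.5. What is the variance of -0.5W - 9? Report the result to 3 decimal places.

1.375

var(-0.5W - 9) = (-0.5)²·var(W) = 0.25·5.5 = 1.375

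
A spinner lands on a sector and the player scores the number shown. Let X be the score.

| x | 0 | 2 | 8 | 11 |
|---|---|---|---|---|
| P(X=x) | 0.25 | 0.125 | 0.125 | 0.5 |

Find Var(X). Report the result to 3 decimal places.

23.438

E[X] = (0)(0.25) + (2)(0.125) + (8)(0.125) + (11)(0.5) = 6.75
E[X²] = (0)²(0.25) + (2)²(0.125) + (8)²(0.125) + (11)²(0.5) = 69
Var(X) = E[X²] − (E[X])² = 69 − (6.75)² = 23.4375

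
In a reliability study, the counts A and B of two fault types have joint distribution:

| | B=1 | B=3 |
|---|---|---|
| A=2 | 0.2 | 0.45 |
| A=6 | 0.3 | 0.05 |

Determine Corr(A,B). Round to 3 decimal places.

-0.524

E[A] = 3.4,  E[B] = 2
E[AB] = 5.8
cov(A,B) = E[AB] − E[A]E[B] = 5.8 − (3.4)(2) = -1
Var(A) = 3.64,  Var(B) = 1
ρ = -1 / √(3.64·1) ≈ -0.524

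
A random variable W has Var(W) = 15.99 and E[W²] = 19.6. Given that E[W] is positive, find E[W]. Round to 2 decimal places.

(E[W])² = E[W²] − Var(W) = 19.6 − 15.99 = 3.61
E[W] = √3.61 = 1.9

1.90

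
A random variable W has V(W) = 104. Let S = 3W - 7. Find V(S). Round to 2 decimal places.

936.00

V(3W - 7) = (3)²·V(W) = 9·104 = 936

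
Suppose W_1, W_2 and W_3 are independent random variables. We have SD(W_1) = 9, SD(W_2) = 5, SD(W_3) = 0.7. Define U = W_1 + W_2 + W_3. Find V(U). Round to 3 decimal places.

V(W_1) = 81, V(W_2) = 25, V(W_3) = 0.49
By independence, V(U) = (1)²V(W_1) + (1)²V(W_2) + (1)²V(W_3)
= (1)²·81 + (1)²·25 + (1)²·0.49 = 106.49

106.490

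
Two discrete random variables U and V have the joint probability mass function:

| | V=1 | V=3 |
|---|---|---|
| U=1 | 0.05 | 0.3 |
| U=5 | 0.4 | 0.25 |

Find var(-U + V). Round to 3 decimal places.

6.350

E[U] = 3.6,  E[V] = 2.1,  E[UV] = 6.7
var(U) = 16.6 − (3.6)² = 3.64;  var(V) = 5.4 − (2.1)² = 0.99
Cov(U,V) = 6.7 − (3.6)(2.1) = -0.86
var(-U + V) = (-1)²·3.64 + (1)²·0.99 + 2·(-1)·(1)·-0.86 = 6.35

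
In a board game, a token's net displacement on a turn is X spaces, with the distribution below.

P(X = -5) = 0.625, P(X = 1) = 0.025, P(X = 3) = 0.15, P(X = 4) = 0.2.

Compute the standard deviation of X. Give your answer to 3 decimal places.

E[X] = (-5)(0.625) + (1)(0.025) + (3)(0.15) + (4)(0.2) = -1.85
E[X²] = (-5)²(0.625) + (1)²(0.025) + (3)²(0.15) + (4)²(0.2) = 20.2
Var(X) = E[X²] − (E[X])² = 20.2 − (-1.85)² = 16.7775
σ(X) = √16.7775 ≈ 4.096

4.096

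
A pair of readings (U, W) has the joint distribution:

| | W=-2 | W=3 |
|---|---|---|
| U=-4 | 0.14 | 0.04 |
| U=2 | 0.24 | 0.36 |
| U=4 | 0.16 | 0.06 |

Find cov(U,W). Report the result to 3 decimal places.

0.872

E[U] = 1.36,  E[W] = 0.3
E[UW] = 1.28
cov(U,W) = E[UW] − E[U]E[W] = 1.28 − (1.36)(0.3) = 0.872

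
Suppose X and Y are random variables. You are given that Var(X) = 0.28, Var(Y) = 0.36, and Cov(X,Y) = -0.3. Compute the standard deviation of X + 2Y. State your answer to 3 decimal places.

Var(X + 2Y) = (1)²·Var(X) + (2)²·Var(Y) + 2·(1)·(2)·Cov(X,Y)
= 1·0.28 + 4·0.36 + 4·-0.3 = 0.52
sd(X + 2Y) = √0.52 ≈ 0.721

0.721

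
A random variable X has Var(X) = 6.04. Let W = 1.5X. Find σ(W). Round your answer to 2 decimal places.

Var(1.5X) = (1.5)²·6.04 = 13.59
σ(W) = √13.59 ≈ 3.69

3.69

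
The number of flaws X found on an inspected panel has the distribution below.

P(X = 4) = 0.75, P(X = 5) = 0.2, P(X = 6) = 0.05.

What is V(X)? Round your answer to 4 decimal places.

E[X] = (4)(0.75) + (5)(0.2) + (6)(0.05) = 4.3
E[X²] = (4)²(0.75) + (5)²(0.2) + (6)²(0.05) = 18.8
V(X) = E[X²] − (E[X])² = 18.8 − (4.3)² = 0.31

0.3100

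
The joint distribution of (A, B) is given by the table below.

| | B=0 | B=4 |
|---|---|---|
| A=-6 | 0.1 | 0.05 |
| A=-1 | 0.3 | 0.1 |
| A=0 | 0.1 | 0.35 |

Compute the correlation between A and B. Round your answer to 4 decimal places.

0.2466

E[A] = -1.3,  E[B] = 2
E[AB] = -1.6
Cov(A,B) = E[AB] − E[A]E[B] = -1.6 − (-1.3)(2) = 1
Var(A) = 4.11,  Var(B) = 4
ρ = 1 / √(4.11·4) ≈ 0.2466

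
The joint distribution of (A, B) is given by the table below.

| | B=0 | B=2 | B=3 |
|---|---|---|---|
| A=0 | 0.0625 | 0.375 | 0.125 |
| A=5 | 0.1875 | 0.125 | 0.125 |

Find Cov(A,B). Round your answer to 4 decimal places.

E[A] = 2.1875,  E[B] = 1.75
E[AB] = 3.125
Cov(A,B) = E[AB] − E[A]E[B] = 3.125 − (2.1875)(1.75) = -0.703125

-0.7031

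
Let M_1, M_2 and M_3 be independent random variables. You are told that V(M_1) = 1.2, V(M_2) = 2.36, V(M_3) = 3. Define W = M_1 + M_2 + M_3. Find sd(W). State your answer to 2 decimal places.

By independence, V(W) = (1)²V(M_1) + (1)²V(M_2) + (1)²V(M_3)
= (1)²·1.2 + (1)²·2.36 + (1)²·3 = 6.56
sd(W) = √6.56 ≈ 2.56

2.56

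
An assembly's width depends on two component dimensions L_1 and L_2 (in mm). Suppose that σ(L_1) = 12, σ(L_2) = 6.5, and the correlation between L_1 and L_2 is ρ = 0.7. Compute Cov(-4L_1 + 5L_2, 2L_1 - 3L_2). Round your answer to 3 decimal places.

-584.550

V(L_1) = (12)² = 144;  V(L_2) = (6.5)² = 42.25
Cov(L_1,L_2) = ρ·σ(L_1)·σ(L_2) = 0.7·12·6.5 = 54.6
Cov(-4L_1 + 5L_2, 2L_1 - 3L_2) = (-4)(2)V(L_1) + (5)(-3)V(L_2) + [(-4)(-3) + (5)(2)]Cov(L_1,L_2)
= -8·144 + -15·42.25 + 22·54.6 = -584.55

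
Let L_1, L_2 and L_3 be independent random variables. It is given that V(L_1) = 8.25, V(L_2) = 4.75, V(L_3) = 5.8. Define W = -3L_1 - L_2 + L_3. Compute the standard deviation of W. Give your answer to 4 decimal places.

9.2087

By independence, V(W) = (-3)²V(L_1) + (-1)²V(L_2) + (1)²V(L_3)
= (-3)²·8.25 + (-1)²·4.75 + (1)²·5.8 = 84.8
σ(W) = √84.8 ≈ 9.2087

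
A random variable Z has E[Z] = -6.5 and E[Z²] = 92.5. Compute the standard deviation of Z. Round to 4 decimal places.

V(Z) = 92.5 − (-6.5)² = 50.25
SD(Z) = √50.25 ≈ 7.0887

7.0887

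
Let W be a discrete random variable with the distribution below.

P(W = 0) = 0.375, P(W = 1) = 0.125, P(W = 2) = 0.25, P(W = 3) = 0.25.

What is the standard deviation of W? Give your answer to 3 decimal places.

1.218

E[W] = (0)(0.375) + (1)(0.125) + (2)(0.25) + (3)(0.25) = 1.375
E[W²] = (0)²(0.375) + (1)²(0.125) + (2)²(0.25) + (3)²(0.25) = 3.375
V(W) = E[W²] − (E[W])² = 3.375 − (1.375)² = 1.484375
σ(W) = √1.484375 ≈ 1.218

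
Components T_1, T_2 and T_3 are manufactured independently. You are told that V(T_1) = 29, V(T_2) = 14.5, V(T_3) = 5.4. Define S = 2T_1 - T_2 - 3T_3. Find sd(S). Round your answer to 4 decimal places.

By independence, V(S) = (2)²V(T_1) + (-1)²V(T_2) + (-3)²V(T_3)
= (2)²·29 + (-1)²·14.5 + (-3)²·5.4 = 179.1
sd(S) = √179.1 ≈ 13.3828

13.3828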